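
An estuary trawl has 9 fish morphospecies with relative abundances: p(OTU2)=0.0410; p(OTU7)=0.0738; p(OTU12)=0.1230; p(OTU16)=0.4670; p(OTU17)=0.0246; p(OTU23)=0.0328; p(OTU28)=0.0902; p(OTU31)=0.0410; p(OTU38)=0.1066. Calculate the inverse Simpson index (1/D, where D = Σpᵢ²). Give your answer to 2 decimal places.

D = 0.041² + 0.0738² + 0.123² + 0.467² + 0.0246² + 0.0328² + 0.0902² + 0.041² + 0.1066² = 0.001681 + 0.005446 + 0.015129 + 0.218089 + 0.000605 + 0.001076 + 0.008136 + 0.001681 + 0.011364 = 0.263207 (working shown to 6 dp, full precision carried).
So 1/D = 3.7993, i.e. 3.80 to 2 decimal places.

3.80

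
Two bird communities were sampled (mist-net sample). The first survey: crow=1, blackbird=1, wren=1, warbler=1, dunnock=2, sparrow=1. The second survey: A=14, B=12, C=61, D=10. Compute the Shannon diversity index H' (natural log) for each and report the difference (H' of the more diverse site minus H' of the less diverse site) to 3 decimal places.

0.684

The first survey: N=7, proportions 0.14286, 0.14286, 0.14286, 0.14286, 0.28571, 0.14286, giving H' = 1.74787 (working shown to 5 dp, full precision carried).
The second survey: N=97, proportions 0.14433, 0.12371, 0.62887, 0.10309, giving H' = 1.06384.
Difference = |1.74787 − 1.06384| = 0.68403, i.e. 0.684 to 3 decimal places.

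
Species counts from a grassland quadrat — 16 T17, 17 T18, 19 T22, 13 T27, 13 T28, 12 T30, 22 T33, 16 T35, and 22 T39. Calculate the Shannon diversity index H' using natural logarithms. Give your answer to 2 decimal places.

Total N = 16+17+19+13+13+12+22+16+22 = 150, so the proportions are 0.1067, 0.1133, 0.1267, 0.0867, 0.0867, 0.08, 0.1467, 0.1067, 0.1467 (working shown to 4 dp, full precision carried).
Each pᵢ ln pᵢ term: 0.1067×(-2.2380)=-0.2387, 0.1133×(-2.1774)=-0.2468, 0.1267×(-2.0662)=-0.2617, 0.0867×(-2.4457)=-0.2120, 0.0867×(-2.4457)=-0.2120, 0.08×(-2.5257)=-0.2021, 0.1467×(-1.9196)=-0.2815, 0.1067×(-2.2380)=-0.2387, 0.1467×(-1.9196)=-0.2815.
Sum = -2.1750, so H' = 2.18.

2.18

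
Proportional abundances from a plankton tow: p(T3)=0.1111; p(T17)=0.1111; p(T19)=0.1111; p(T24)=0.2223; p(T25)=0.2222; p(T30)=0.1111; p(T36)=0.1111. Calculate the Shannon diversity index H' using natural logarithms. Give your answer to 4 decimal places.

1.8891

Each pᵢ ln pᵢ term (working shown to 6 dp, full precision carried): 0.1111×(-2.197325)=-0.244123, 0.1111×(-2.197325)=-0.244123, 0.1111×(-2.197325)=-0.244123, 0.2223×(-1.503727)=-0.334279, 0.2222×(-1.504177)=-0.334228, 0.1111×(-2.197325)=-0.244123, 0.1111×(-2.197325)=-0.244123.
Sum = -1.889121, so H' = 1.8891.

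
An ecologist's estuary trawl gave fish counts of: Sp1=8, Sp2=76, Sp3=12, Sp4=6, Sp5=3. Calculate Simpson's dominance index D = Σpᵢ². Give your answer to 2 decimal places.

0.55

Total N = 8+76+12+6+3 = 105, so the proportions are 0.0762, 0.7238, 0.1143, 0.0571, 0.0286 (working shown to 4 dp, full precision carried).
D = 0.0762² + 0.7238² + 0.1143² + 0.0571² + 0.0286² = 0.0058 + 0.5239 + 0.0131 + 0.0033 + 0.0008 = 0.5468.
To 2 decimal places, D = 0.55.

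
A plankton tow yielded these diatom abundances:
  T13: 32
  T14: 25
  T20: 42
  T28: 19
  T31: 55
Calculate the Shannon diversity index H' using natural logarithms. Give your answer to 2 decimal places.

Total N = 32+25+42+19+55 = 173, so the proportions are 0.185, 0.1445, 0.2428, 0.1098, 0.3179 (working shown to 4 dp, full precision carried).
Each pᵢ ln pᵢ term: 0.185×(-1.6876)=-0.3121, 0.1445×(-1.9344)=-0.2795, 0.2428×(-1.4156)=-0.3437, 0.1098×(-2.2089)=-0.2426, 0.3179×(-1.1460)=-0.3643.
Sum = -1.5423, so H' = 1.54.

1.54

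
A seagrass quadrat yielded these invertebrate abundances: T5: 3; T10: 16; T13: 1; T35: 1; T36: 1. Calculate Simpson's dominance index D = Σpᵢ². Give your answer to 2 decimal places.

Total N = 3+16+1+1+1 = 22, so the proportions are 0.1364, 0.7273, 0.0455, 0.0455, 0.0455 (working shown to 4 dp, full precision carried).
D = 0.1364² + 0.7273² + 0.0455² + 0.0455² + 0.0455² = 0.0186 + 0.5289 + 0.0021 + 0.0021 + 0.0021 = 0.5537.
To 2 decimal places, D = 0.55.

0.55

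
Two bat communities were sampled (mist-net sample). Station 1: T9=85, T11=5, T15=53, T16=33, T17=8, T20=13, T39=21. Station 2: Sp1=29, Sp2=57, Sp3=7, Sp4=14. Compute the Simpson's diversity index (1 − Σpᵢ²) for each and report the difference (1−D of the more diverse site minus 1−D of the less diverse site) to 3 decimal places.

Station 1: N=218, proportions 0.38991, 0.02294, 0.24312, 0.15138, 0.0367, 0.05963, 0.09633, giving 1−D = 0.75124 (working shown to 5 dp, full precision carried).
Station 2: N=107, proportions 0.27103, 0.53271, 0.06542, 0.13084, giving 1−D = 0.62136.
Difference = |0.75124 − 0.62136| = 0.12988, i.e. 0.130 to 3 decimal places.

0.130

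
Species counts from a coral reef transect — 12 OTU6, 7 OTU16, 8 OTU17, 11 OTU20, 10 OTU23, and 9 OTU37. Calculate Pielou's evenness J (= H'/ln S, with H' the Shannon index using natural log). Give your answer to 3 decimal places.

0.991

Total N = 12+7+8+11+10+9 = 57, so the proportions are 0.21053, 0.12281, 0.14035, 0.19298, 0.17544, 0.15789 (working shown to 5 dp, full precision carried).
H' = −Σ pᵢ ln pᵢ = −((-0.32803) + (-0.25754) + (-0.27559) + (-0.31749) + (-0.30534) + (-0.29145)) = 1.77545.
With S = 6 species, ln S = 1.79176, so J = 1.77545/1.79176 = 0.99090, i.e. 0.991 to 3 decimal places.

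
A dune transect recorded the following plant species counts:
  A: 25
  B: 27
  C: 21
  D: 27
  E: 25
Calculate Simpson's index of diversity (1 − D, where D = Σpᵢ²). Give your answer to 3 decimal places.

0.798

Total N = 25+27+21+27+25 = 125, so the proportions are 0.2, 0.216, 0.168, 0.216, 0.2 (working shown to 5 dp, full precision carried).
D = 0.2² + 0.216² + 0.168² + 0.216² + 0.2² = 0.04000 + 0.04666 + 0.02822 + 0.04666 + 0.04000 = 0.20154.
So 1 − D = 0.79846, i.e. 0.798 to 3 decimal places.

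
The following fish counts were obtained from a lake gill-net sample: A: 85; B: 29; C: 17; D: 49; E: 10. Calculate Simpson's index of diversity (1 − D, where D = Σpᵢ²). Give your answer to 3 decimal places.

Total N = 85+29+17+49+10 = 190, so the proportions are 0.44737, 0.15263, 0.08947, 0.25789, 0.05263 (working shown to 5 dp, full precision carried).
D = 0.44737² + 0.15263² + 0.08947² + 0.25789² + 0.05263² = 0.20014 + 0.02330 + 0.00801 + 0.06651 + 0.00277 = 0.30072.
So 1 − D = 0.69928, i.e. 0.699 to 3 decimal places.

0.699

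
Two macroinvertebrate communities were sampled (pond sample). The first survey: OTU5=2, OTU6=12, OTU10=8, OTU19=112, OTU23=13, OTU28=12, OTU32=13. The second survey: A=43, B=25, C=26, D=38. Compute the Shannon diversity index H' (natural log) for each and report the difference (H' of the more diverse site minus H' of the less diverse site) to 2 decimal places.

0.12

The first survey: N=172, proportions 0.01163, 0.06977, 0.04651, 0.65116, 0.07558, 0.06977, 0.07558, giving H' = 1.23575 (working shown to 5 dp, full precision carried).
The second survey: N=132, proportions 0.32576, 0.18939, 0.19697, 0.28788, giving H' = 1.35900.
Difference = |1.23575 − 1.35900| = 0.12325, i.e. 0.12 to 2 decimal places.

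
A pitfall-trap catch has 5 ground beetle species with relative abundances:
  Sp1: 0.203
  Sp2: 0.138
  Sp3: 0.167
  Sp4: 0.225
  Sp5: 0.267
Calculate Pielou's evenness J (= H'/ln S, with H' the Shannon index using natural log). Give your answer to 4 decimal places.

0.9843

H' = −Σ pᵢ ln pᵢ = −((-0.323694) + (-0.273309) + (-0.298890) + (-0.335622) + (-0.352575)) = 1.584091 (working shown to 6 dp, full precision carried).
With S = 5 species, ln S = 1.609438, so J = 1.584091/1.609438 = 0.984251, i.e. 0.9843 to 4 decimal places.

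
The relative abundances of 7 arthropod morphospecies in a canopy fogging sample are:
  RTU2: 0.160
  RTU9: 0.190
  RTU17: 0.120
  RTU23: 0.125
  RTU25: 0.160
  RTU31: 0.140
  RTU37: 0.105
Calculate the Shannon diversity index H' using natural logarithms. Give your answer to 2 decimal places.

1.93

Each pᵢ ln pᵢ term (working shown to 4 dp, full precision carried): 0.16×(-1.8326)=-0.2932, 0.19×(-1.6607)=-0.3155, 0.12×(-2.1203)=-0.2544, 0.125×(-2.0794)=-0.2599, 0.16×(-1.8326)=-0.2932, 0.14×(-1.9661)=-0.2753, 0.105×(-2.2538)=-0.2366.
Sum = -1.9282, so H' = 1.93.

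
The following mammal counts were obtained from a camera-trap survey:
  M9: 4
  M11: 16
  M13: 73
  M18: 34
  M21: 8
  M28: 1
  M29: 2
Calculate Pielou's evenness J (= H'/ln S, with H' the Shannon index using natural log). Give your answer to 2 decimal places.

0.67

Total N = 4+16+73+34+8+1+2 = 138, so the proportions are 0.029, 0.1159, 0.529, 0.2464, 0.058, 0.0072, 0.0145 (working shown to 4 dp, full precision carried).
H' = −Σ pᵢ ln pᵢ = −((-0.1026) + (-0.2498) + (-0.3369) + (-0.3451) + (-0.1651) + (-0.0357) + (-0.0614)) = 1.2966.
With S = 7 species, ln S = 1.9459, so J = 1.2966/1.9459 = 0.6663, i.e. 0.67 to 2 decimal places.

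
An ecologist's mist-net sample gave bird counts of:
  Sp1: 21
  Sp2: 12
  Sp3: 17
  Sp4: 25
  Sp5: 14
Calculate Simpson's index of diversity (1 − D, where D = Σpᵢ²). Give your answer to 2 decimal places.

0.79

Total N = 21+12+17+25+14 = 89, so the proportions are 0.236, 0.1348, 0.191, 0.2809, 0.1573 (working shown to 4 dp, full precision carried).
D = 0.236² + 0.1348² + 0.191² + 0.2809² + 0.1573² = 0.0557 + 0.0182 + 0.0365 + 0.0789 + 0.0247 = 0.2140.
So 1 − D = 0.7860, i.e. 0.79 to 2 decimal places.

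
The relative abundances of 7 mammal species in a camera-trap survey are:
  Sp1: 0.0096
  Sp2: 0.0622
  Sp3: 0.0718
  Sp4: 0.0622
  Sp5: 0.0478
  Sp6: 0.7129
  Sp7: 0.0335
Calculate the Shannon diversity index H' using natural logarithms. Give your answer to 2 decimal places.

1.08

Each pᵢ ln pᵢ term (working shown to 4 dp, full precision carried): 0.0096×(-4.6460)=-0.0446, 0.0622×(-2.7774)=-0.1728, 0.0718×(-2.6339)=-0.1891, 0.0622×(-2.7774)=-0.1728, 0.0478×(-3.0407)=-0.1453, 0.7129×(-0.3384)=-0.2413, 0.0335×(-3.3962)=-0.1138.
Sum = -1.0796, so H' = 1.08.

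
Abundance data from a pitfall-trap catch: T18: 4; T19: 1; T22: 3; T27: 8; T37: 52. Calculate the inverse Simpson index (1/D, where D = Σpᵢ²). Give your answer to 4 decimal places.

1.6550

Total N = 4+1+3+8+52 = 68, so the proportions are 0.0588235, 0.0147059, 0.0441176, 0.1176471, 0.7647059 (working shown to 7 dp, full precision carried).
D = 0.0588235² + 0.0147059² + 0.0441176² + 0.1176471² + 0.7647059² = 0.0034602 + 0.0002163 + 0.0019464 + 0.0138408 + 0.5847751 = 0.6042388.
So 1/D = 1.654975, i.e. 1.6550 to 4 decimal places.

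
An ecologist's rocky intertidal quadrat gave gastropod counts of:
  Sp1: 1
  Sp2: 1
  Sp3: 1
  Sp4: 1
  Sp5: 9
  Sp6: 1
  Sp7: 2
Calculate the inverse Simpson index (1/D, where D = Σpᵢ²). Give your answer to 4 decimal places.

Total N = 1+1+1+1+9+1+2 = 16, so the proportions are 0.0625, 0.0625, 0.0625, 0.0625, 0.5625, 0.0625, 0.125 (working shown to 7 dp, full precision carried).
D = 0.0625² + 0.0625² + 0.0625² + 0.0625² + 0.5625² + 0.0625² + 0.125² = 0.0039062 + 0.0039062 + 0.0039062 + 0.0039062 + 0.3164062 + 0.0039062 + 0.0156250 = 0.3515625.
So 1/D = 2.844444, i.e. 2.8444 to 4 decimal places.

2.8444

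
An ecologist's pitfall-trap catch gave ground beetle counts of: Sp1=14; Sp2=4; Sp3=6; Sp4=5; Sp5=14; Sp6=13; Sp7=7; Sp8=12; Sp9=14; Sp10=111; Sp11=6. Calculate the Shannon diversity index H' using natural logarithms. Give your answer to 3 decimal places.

1.709

Total N = 14+4+6+5+14+13+7+12+14+111+6 = 206, so the proportions are 0.06796, 0.01942, 0.02913, 0.02427, 0.06796, 0.06311, 0.03398, 0.05825, 0.06796, 0.53883, 0.02913 (working shown to 5 dp, full precision carried).
Each pᵢ ln pᵢ term: 0.06796×(-2.68882)=-0.18274, 0.01942×(-3.94158)=-0.07654, 0.02913×(-3.53612)=-0.10299, 0.02427×(-3.71844)=-0.09025, 0.06796×(-2.68882)=-0.18274, 0.06311×(-2.76293)=-0.17436, 0.03398×(-3.38197)=-0.11492, 0.05825×(-2.84297)=-0.16561, 0.06796×(-2.68882)=-0.18274, 0.53883×(-0.61835)=-0.33319, 0.02913×(-3.53612)=-0.10299.
Sum = -1.70906, so H' = 1.709.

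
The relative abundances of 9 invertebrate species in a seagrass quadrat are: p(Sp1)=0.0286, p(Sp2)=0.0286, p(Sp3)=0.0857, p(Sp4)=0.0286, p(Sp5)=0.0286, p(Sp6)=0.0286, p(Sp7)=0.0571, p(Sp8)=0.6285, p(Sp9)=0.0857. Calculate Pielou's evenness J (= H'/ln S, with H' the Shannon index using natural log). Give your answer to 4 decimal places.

0.6302

H' = −Σ pᵢ ln pᵢ = −((-0.101654) + (-0.101654) + (-0.210557) + (-0.101654) + (-0.101654) + (-0.101654) + (-0.163475) + (-0.291887) + (-0.210557)) = 1.384747 (working shown to 6 dp, full precision carried).
With S = 9 species, ln S = 2.197225, so J = 1.384747/2.197225 = 0.630225, i.e. 0.6302 to 4 decimal places.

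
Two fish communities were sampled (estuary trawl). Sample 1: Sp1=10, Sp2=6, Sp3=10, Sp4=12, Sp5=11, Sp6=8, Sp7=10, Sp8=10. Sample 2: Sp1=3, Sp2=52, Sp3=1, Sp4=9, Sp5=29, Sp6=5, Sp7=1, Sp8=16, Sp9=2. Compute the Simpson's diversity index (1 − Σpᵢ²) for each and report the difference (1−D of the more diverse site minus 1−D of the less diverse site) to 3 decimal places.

Sample 1: N=77, proportions 0.12987, 0.077922, 0.12987, 0.155844, 0.142857, 0.103896, 0.12987, 0.12987, giving 1−D = 0.870973 (working shown to 6 dp, full precision carried).
Sample 2: N=118, proportions 0.025424, 0.440678, 0.008475, 0.076271, 0.245763, 0.042373, 0.008475, 0.135593, 0.016949, giving 1−D = 0.718328.
Difference = |0.870973 − 0.718328| = 0.152645, i.e. 0.153 to 3 decimal places.

0.153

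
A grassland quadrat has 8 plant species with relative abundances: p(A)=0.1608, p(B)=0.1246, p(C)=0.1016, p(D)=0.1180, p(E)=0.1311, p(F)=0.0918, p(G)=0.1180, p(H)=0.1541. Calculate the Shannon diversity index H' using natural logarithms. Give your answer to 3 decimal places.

2.064

Each pᵢ ln pᵢ term (working shown to 5 dp, full precision carried): 0.1608×(-1.82759)=-0.29388, 0.1246×(-2.08265)=-0.25950, 0.1016×(-2.28671)=-0.23233, 0.118×(-2.13707)=-0.25217, 0.1311×(-2.03179)=-0.26637, 0.0918×(-2.38814)=-0.21923, 0.118×(-2.13707)=-0.25217, 0.1541×(-1.87015)=-0.28819.
Sum = -2.06384, so H' = 2.064.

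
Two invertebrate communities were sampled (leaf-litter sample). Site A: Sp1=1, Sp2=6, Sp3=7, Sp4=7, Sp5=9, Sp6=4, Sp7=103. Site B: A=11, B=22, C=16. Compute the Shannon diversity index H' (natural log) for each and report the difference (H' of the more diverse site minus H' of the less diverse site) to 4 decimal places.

Site A: N=137, proportions 0.007299, 0.043796, 0.051095, 0.051095, 0.065693, 0.029197, 0.751825, giving H' = 0.973334 (working shown to 6 dp, full precision carried).
Site B: N=49, proportions 0.22449, 0.44898, 0.326531, giving H' = 1.060367.
Difference = |0.973334 − 1.060367| = 0.087033, i.e. 0.0870 to 4 decimal places.

0.0870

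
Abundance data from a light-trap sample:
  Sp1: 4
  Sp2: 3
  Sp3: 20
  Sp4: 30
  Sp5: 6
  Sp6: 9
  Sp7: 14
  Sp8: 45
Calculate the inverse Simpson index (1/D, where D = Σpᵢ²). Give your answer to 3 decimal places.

Total N = 4+3+20+30+6+9+14+45 = 131, so the proportions are 0.0305344, 0.0229008, 0.1526718, 0.2290076, 0.0458015, 0.0687023, 0.1068702, 0.3435115 (working shown to 7 dp, full precision carried).
D = 0.0305344² + 0.0229008² + 0.1526718² + 0.2290076² + 0.0458015² + 0.0687023² + 0.1068702² + 0.3435115² = 0.0009323 + 0.0005244 + 0.0233087 + 0.0524445 + 0.0020978 + 0.0047200 + 0.0114212 + 0.1180001 = 0.2134491.
So 1/D = 4.68496, i.e. 4.685 to 3 decimal places.

4.685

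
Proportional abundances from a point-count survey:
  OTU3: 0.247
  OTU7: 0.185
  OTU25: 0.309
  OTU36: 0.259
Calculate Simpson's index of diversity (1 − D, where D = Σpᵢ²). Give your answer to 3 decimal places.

D = 0.247² + 0.185² + 0.309² + 0.259² = 0.06101 + 0.03422 + 0.09548 + 0.06708 = 0.25780 (working shown to 5 dp, full precision carried).
So 1 − D = 0.74220, i.e. 0.742 to 3 decimal places.

0.742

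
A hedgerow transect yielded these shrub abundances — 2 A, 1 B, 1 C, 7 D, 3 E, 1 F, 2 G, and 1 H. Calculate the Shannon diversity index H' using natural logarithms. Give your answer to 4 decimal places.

Total N = 2+1+1+7+3+1+2+1 = 18, so the proportions are 0.111111, 0.055556, 0.055556, 0.388889, 0.166667, 0.055556, 0.111111, 0.055556 (working shown to 6 dp, full precision carried).
Each pᵢ ln pᵢ term: 0.111111×(-2.197225)=-0.244136, 0.055556×(-2.890372)=-0.160576, 0.055556×(-2.890372)=-0.160576, 0.388889×(-0.944462)=-0.367291, 0.166667×(-1.791759)=-0.298627, 0.055556×(-2.890372)=-0.160576, 0.111111×(-2.197225)=-0.244136, 0.055556×(-2.890372)=-0.160576.
Sum = -1.796494, so H' = 1.7965.

1.7965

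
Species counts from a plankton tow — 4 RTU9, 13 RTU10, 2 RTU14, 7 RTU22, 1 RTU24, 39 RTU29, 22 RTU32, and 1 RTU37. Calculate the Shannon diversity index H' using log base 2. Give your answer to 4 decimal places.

Total N = 4+13+2+7+1+39+22+1 = 89, so the proportions are 0.044944, 0.146067, 0.022472, 0.078652, 0.011236, 0.438202, 0.247191, 0.011236 (working shown to 6 dp, full precision carried).
Each pᵢ log₂ pᵢ term: 0.044944×(-4.475733)=-0.201157, 0.146067×(-2.775294)=-0.405380, 0.022472×(-5.475733)=-0.123050, 0.078652×(-3.668379)=-0.288524, 0.011236×(-6.475733)=-0.072761, 0.438202×(-1.190331)=-0.521606, 0.247191×(-2.016302)=-0.498412, 0.011236×(-6.475733)=-0.072761.
Sum = -2.183650, so H' = 2.1837.

2.1837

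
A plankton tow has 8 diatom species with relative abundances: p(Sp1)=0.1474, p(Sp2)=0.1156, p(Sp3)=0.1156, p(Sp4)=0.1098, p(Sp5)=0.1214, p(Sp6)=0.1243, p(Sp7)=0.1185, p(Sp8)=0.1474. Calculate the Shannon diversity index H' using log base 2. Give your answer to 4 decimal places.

2.9918

Each pᵢ log₂ pᵢ term (working shown to 6 dp, full precision carried): 0.1474×(-2.762192)=-0.407147, 0.1156×(-3.112787)=-0.359838, 0.1156×(-3.112787)=-0.359838, 0.1098×(-3.187050)=-0.349938, 0.1214×(-3.042160)=-0.369318, 0.1243×(-3.008102)=-0.373907, 0.1185×(-3.077041)=-0.364629, 0.1474×(-2.762192)=-0.407147.
Sum = -2.991763, so H' = 2.9918.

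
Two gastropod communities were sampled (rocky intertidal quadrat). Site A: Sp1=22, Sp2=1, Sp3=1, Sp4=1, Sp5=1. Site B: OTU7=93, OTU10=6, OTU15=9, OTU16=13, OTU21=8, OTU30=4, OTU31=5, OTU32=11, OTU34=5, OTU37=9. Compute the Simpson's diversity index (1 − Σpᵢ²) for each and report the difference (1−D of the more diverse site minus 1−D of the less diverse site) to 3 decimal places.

Site A: N=26, proportions 0.84615, 0.03846, 0.03846, 0.03846, 0.03846, giving 1−D = 0.27811 (working shown to 5 dp, full precision carried).
Site B: N=163, proportions 0.57055, 0.03681, 0.05521, 0.07975, 0.04908, 0.02454, 0.03067, 0.06748, 0.03067, 0.05521, giving 1−D = 0.65121.
Difference = |0.27811 − 0.65121| = 0.37310, i.e. 0.373 to 3 decimal places.

0.373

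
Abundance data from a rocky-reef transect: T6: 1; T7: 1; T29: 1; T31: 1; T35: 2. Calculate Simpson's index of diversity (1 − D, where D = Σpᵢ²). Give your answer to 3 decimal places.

0.778

Total N = 1+1+1+1+2 = 6, so the proportions are 0.16667, 0.16667, 0.16667, 0.16667, 0.33333 (working shown to 5 dp, full precision carried).
D = 0.16667² + 0.16667² + 0.16667² + 0.16667² + 0.33333² = 0.02778 + 0.02778 + 0.02778 + 0.02778 + 0.11111 = 0.22222.
So 1 − D = 0.77778, i.e. 0.778 to 3 decimal places.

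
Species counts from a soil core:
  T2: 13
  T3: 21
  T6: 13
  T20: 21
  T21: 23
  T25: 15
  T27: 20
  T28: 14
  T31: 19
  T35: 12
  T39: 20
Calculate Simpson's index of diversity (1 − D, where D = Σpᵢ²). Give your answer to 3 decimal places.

0.905

Total N = 13+21+13+21+23+15+20+14+19+12+20 = 191, so the proportions are 0.06806, 0.10995, 0.06806, 0.10995, 0.12042, 0.07853, 0.10471, 0.0733, 0.09948, 0.06283, 0.10471 (working shown to 5 dp, full precision carried).
D = 0.06806² + 0.10995² + 0.06806² + 0.10995² + 0.12042² + 0.07853² + 0.10471² + 0.0733² + 0.09948² + 0.06283² + 0.10471² = 0.00463 + 0.01209 + 0.00463 + 0.01209 + 0.01450 + 0.00617 + 0.01096 + 0.00537 + 0.00990 + 0.00395 + 0.01096 = 0.09526.
So 1 − D = 0.90474, i.e. 0.905 to 3 decimal places.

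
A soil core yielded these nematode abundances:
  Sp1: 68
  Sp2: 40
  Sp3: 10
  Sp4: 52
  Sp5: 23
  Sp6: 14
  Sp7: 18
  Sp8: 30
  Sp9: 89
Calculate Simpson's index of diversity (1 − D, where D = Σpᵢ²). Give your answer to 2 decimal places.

0.84

Total N = 68+40+10+52+23+14+18+30+89 = 344, so the proportions are 0.1977, 0.1163, 0.0291, 0.1512, 0.0669, 0.0407, 0.0523, 0.0872, 0.2587 (working shown to 4 dp, full precision carried).
D = 0.1977² + 0.1163² + 0.0291² + 0.1512² + 0.0669² + 0.0407² + 0.0523² + 0.0872² + 0.2587² = 0.0391 + 0.0135 + 0.0008 + 0.0229 + 0.0045 + 0.0017 + 0.0027 + 0.0076 + 0.0669 = 0.1597.
So 1 − D = 0.8403, i.e. 0.84 to 2 decimal places.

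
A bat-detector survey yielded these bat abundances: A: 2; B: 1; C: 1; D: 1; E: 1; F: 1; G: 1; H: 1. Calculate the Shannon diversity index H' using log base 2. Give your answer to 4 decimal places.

2.9477

Total N = 2+1+1+1+1+1+1+1 = 9, so the proportions are 0.222222, 0.111111, 0.111111, 0.111111, 0.111111, 0.111111, 0.111111, 0.111111 (working shown to 6 dp, full precision carried).
Each pᵢ log₂ pᵢ term: 0.222222×(-2.169925)=-0.482206, 0.111111×(-3.169925)=-0.352214, 0.111111×(-3.169925)=-0.352214, 0.111111×(-3.169925)=-0.352214, 0.111111×(-3.169925)=-0.352214, 0.111111×(-3.169925)=-0.352214, 0.111111×(-3.169925)=-0.352214, 0.111111×(-3.169925)=-0.352214.
Sum = -2.947703, so H' = 2.9477.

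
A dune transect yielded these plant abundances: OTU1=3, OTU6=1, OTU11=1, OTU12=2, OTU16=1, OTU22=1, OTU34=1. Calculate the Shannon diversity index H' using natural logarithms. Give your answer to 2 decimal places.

Total N = 3+1+1+2+1+1+1 = 10, so the proportions are 0.3, 0.1, 0.1, 0.2, 0.1, 0.1, 0.1 (working shown to 4 dp, full precision carried).
Each pᵢ ln pᵢ term: 0.3×(-1.2040)=-0.3612, 0.1×(-2.3026)=-0.2303, 0.1×(-2.3026)=-0.2303, 0.2×(-1.6094)=-0.3219, 0.1×(-2.3026)=-0.2303, 0.1×(-2.3026)=-0.2303, 0.1×(-2.3026)=-0.2303.
Sum = -1.8344, so H' = 1.83.

1.83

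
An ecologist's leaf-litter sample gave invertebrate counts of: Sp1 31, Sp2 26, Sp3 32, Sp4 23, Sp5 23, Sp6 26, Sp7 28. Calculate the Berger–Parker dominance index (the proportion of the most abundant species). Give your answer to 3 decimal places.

Total N = 31+26+32+23+23+26+28 = 189, so the proportions are 0.16402, 0.13757, 0.16931, 0.12169, 0.12169, 0.13757, 0.14815 (working shown to 5 dp, full precision carried).
The largest proportion is 0.16931, i.e. d = 0.169 to 3 decimal places.

0.169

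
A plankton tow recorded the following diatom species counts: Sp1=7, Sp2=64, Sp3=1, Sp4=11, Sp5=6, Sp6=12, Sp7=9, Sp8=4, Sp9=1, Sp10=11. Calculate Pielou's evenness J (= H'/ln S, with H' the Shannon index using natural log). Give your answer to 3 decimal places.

0.727

Total N = 7+64+1+11+6+12+9+4+1+11 = 126, so the proportions are 0.05556, 0.50794, 0.00794, 0.0873, 0.04762, 0.09524, 0.07143, 0.03175, 0.00794, 0.0873 (working shown to 5 dp, full precision carried).
H' = −Σ pᵢ ln pᵢ = −((-0.16058) + (-0.34408) + (-0.03838) + (-0.21288) + (-0.14498) + (-0.22394) + (-0.18850) + (-0.10952) + (-0.03838) + (-0.21288)) = 1.67411.
With S = 10 species, ln S = 2.30259, so J = 1.67411/2.30259 = 0.72706, i.e. 0.727 to 3 decimal places.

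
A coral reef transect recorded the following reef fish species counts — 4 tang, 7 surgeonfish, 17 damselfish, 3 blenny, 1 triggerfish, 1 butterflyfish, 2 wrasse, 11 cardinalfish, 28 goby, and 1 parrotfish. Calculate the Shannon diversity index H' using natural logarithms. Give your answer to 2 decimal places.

1.76

Total N = 4+7+17+3+1+1+2+11+28+1 = 75, so the proportions are 0.0533, 0.0933, 0.2267, 0.04, 0.0133, 0.0133, 0.0267, 0.1467, 0.3733, 0.0133 (working shown to 4 dp, full precision carried).
Each pᵢ ln pᵢ term: 0.0533×(-2.9312)=-0.1563, 0.0933×(-2.3716)=-0.2213, 0.2267×(-1.4843)=-0.3364, 0.04×(-3.2189)=-0.1288, 0.0133×(-4.3175)=-0.0576, 0.0133×(-4.3175)=-0.0576, 0.0267×(-3.6243)=-0.0966, 0.1467×(-1.9196)=-0.2815, 0.3733×(-0.9853)=-0.3678, 0.0133×(-4.3175)=-0.0576.
Sum = -1.7616, so H' = 1.76.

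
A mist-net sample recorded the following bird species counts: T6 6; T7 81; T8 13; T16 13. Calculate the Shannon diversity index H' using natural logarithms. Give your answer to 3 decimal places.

Total N = 6+81+13+13 = 113, so the proportions are 0.0531, 0.71681, 0.11504, 0.11504 (working shown to 5 dp, full precision carried).
Each pᵢ ln pᵢ term: 0.0531×(-2.93563)=-0.15587, 0.71681×(-0.33294)=-0.23866, 0.11504×(-2.16244)=-0.24878, 0.11504×(-2.16244)=-0.24878.
Sum = -0.89208, so H' = 0.892.

0.892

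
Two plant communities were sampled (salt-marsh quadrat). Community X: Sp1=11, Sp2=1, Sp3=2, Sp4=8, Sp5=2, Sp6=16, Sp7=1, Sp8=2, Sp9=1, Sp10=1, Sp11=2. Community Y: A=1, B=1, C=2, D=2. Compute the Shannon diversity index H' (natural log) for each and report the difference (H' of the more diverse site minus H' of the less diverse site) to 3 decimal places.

Community X: N=47, proportions 0.23404, 0.02128, 0.04255, 0.17021, 0.04255, 0.34043, 0.02128, 0.04255, 0.02128, 0.02128, 0.04255, giving H' = 1.87315 (working shown to 5 dp, full precision carried).
Community Y: N=6, proportions 0.16667, 0.16667, 0.33333, 0.33333, giving H' = 1.32966.
Difference = |1.87315 − 1.32966| = 0.54349, i.e. 0.543 to 3 decimal places.

0.543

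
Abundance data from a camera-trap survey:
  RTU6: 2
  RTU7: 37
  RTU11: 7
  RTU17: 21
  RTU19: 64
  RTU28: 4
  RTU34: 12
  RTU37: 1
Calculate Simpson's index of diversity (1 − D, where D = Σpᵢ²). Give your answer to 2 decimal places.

0.72

Total N = 2+37+7+21+64+4+12+1 = 148, so the proportions are 0.0135, 0.25, 0.0473, 0.1419, 0.4324, 0.027, 0.0811, 0.0068 (working shown to 4 dp, full precision carried).
D = 0.0135² + 0.25² + 0.0473² + 0.1419² + 0.4324² + 0.027² + 0.0811² + 0.0068² = 0.0002 + 0.0625 + 0.0022 + 0.0201 + 0.1870 + 0.0007 + 0.0066 + 0.0000 = 0.2794.
So 1 − D = 0.7206, i.e. 0.72 to 2 decimal places.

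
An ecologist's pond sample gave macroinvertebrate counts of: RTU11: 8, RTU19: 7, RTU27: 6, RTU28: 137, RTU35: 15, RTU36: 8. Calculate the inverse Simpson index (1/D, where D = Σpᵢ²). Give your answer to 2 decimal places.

1.71

Total N = 8+7+6+137+15+8 = 181, so the proportions are 0.0442, 0.03867, 0.03315, 0.75691, 0.08287, 0.0442 (working shown to 5 dp, full precision carried).
D = 0.0442² + 0.03867² + 0.03315² + 0.75691² + 0.08287² + 0.0442² = 0.00195 + 0.00150 + 0.00110 + 0.57291 + 0.00687 + 0.00195 = 0.58628.
So 1/D = 1.7057, i.e. 1.71 to 2 decimal places.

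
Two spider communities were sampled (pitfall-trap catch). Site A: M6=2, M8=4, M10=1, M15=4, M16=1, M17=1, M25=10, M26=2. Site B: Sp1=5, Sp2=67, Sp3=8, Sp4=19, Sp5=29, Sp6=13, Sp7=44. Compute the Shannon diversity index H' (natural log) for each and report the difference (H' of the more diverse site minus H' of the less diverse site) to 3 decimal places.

Site A: N=25, proportions 0.08, 0.16, 0.04, 0.16, 0.04, 0.04, 0.4, 0.08, giving H' = 1.74332 (working shown to 5 dp, full precision carried).
Site B: N=185, proportions 0.02703, 0.36216, 0.04324, 0.1027, 0.15676, 0.07027, 0.23784, giving H' = 1.65364.
Difference = |1.74332 − 1.65364| = 0.08968, i.e. 0.090 to 3 decimal places.

0.090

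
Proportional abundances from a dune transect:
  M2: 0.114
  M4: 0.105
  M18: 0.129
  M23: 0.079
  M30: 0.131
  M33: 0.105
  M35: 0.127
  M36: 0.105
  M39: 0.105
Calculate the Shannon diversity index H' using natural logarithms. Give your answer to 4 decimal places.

2.1872

Each pᵢ ln pᵢ term (working shown to 6 dp, full precision carried): 0.114×(-2.171557)=-0.247557, 0.105×(-2.253795)=-0.236648, 0.129×(-2.047943)=-0.264185, 0.079×(-2.538307)=-0.200526, 0.131×(-2.032558)=-0.266265, 0.105×(-2.253795)=-0.236648, 0.127×(-2.063568)=-0.262073, 0.105×(-2.253795)=-0.236648, 0.105×(-2.253795)=-0.236648.
Sum = -2.187201, so H' = 2.1872.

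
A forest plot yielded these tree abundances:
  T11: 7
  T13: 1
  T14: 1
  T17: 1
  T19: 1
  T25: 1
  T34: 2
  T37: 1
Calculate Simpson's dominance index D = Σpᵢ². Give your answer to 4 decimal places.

0.2622

Total N = 7+1+1+1+1+1+2+1 = 15, so the proportions are 0.466667, 0.066667, 0.066667, 0.066667, 0.066667, 0.066667, 0.133333, 0.066667 (working shown to 6 dp, full precision carried).
D = 0.466667² + 0.066667² + 0.066667² + 0.066667² + 0.066667² + 0.066667² + 0.133333² + 0.066667² = 0.217778 + 0.004444 + 0.004444 + 0.004444 + 0.004444 + 0.004444 + 0.017778 + 0.004444 = 0.262222.
To 4 decimal places, D = 0.2622.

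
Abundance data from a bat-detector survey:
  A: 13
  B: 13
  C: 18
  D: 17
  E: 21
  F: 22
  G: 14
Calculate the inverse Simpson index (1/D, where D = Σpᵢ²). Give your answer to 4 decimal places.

Total N = 13+13+18+17+21+22+14 = 118, so the proportions are 0.11016949, 0.11016949, 0.15254237, 0.1440678, 0.1779661, 0.18644068, 0.11864407 (working shown to 8 dp, full precision carried).
D = 0.11016949² + 0.11016949² + 0.15254237² + 0.1440678² + 0.1779661² + 0.18644068² + 0.11864407² = 0.01213732 + 0.01213732 + 0.02326918 + 0.02075553 + 0.03167193 + 0.03476013 + 0.01407641 = 0.14880781.
So 1/D = 6.720077, i.e. 6.7201 to 4 decimal places.

6.7201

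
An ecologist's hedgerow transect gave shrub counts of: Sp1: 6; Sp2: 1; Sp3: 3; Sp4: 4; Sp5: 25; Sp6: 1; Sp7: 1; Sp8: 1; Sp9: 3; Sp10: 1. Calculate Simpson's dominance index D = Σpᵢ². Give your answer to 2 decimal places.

0.33

Total N = 6+1+3+4+25+1+1+1+3+1 = 46, so the proportions are 0.1304, 0.0217, 0.0652, 0.087, 0.5435, 0.0217, 0.0217, 0.0217, 0.0652, 0.0217 (working shown to 4 dp, full precision carried).
D = 0.1304² + 0.0217² + 0.0652² + 0.087² + 0.5435² + 0.0217² + 0.0217² + 0.0217² + 0.0652² + 0.0217² = 0.0170 + 0.0005 + 0.0043 + 0.0076 + 0.2954 + 0.0005 + 0.0005 + 0.0005 + 0.0043 + 0.0005 = 0.3308.
To 2 decimal places, D = 0.33.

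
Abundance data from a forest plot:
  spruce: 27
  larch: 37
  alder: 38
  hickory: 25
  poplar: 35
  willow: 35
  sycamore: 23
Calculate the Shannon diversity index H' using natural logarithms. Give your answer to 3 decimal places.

1.929

Total N = 27+37+38+25+35+35+23 = 220, so the proportions are 0.12273, 0.16818, 0.17273, 0.11364, 0.15909, 0.15909, 0.10455 (working shown to 5 dp, full precision carried).
Each pᵢ ln pᵢ term: 0.12273×(-2.09779)=-0.25746, 0.16818×(-1.78271)=-0.29982, 0.17273×(-1.75604)=-0.30332, 0.11364×(-2.17475)=-0.24713, 0.15909×(-1.83828)=-0.29245, 0.15909×(-1.83828)=-0.29245, 0.10455×(-2.25813)=-0.23608.
Sum = -1.92871, so H' = 1.929.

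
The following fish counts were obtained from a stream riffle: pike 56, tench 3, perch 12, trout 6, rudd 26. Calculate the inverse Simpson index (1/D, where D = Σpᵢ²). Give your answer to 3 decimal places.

2.652

Total N = 56+3+12+6+26 = 103, so the proportions are 0.543689, 0.029126, 0.116505, 0.058252, 0.252427 (working shown to 6 dp, full precision carried).
D = 0.543689² + 0.029126² + 0.116505² + 0.058252² + 0.252427² = 0.295598 + 0.000848 + 0.013573 + 0.003393 + 0.063719 = 0.377133.
So 1/D = 2.65159, i.e. 2.652 to 3 decimal places.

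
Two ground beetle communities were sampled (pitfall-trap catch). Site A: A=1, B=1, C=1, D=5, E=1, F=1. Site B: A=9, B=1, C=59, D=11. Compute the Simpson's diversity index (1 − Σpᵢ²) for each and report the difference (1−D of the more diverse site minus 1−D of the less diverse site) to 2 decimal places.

0.28

Site A: N=10, proportions 0.1, 0.1, 0.1, 0.5, 0.1, 0.1, giving 1−D = 0.7000 (working shown to 4 dp, full precision carried).
Site B: N=80, proportions 0.1125, 0.0125, 0.7375, 0.1375, giving 1−D = 0.4244.
Difference = |0.7000 − 0.4244| = 0.2756, i.e. 0.28 to 2 decimal places.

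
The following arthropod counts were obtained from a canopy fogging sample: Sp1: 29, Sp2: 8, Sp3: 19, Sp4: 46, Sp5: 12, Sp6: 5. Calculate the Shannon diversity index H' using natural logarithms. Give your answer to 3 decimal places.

1.550

Total N = 29+8+19+46+12+5 = 119, so the proportions are 0.2437, 0.06723, 0.15966, 0.38655, 0.10084, 0.04202 (working shown to 5 dp, full precision carried).
Each pᵢ ln pᵢ term: 0.2437×(-1.41183)=-0.34406, 0.06723×(-2.69968)=-0.18149, 0.15966×(-1.83468)=-0.29293, 0.38655×(-0.95048)=-0.36741, 0.10084×(-2.29422)=-0.23135, 0.04202×(-3.16969)=-0.13318.
Sum = -1.55043, so H' = 1.550.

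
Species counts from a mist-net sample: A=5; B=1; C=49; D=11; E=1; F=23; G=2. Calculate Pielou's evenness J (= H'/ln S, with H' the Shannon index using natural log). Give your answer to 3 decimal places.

0.656

Total N = 5+1+49+11+1+23+2 = 92, so the proportions are 0.05435, 0.01087, 0.53261, 0.11957, 0.01087, 0.25, 0.02174 (working shown to 5 dp, full precision carried).
H' = −Σ pᵢ ln pᵢ = −((-0.15828) + (-0.04915) + (-0.33553) + (-0.25394) + (-0.04915) + (-0.34657) + (-0.08323)) = 1.27585.
With S = 7 species, ln S = 1.94591, so J = 1.27585/1.94591 = 0.65566, i.e. 0.656 to 3 decimal places.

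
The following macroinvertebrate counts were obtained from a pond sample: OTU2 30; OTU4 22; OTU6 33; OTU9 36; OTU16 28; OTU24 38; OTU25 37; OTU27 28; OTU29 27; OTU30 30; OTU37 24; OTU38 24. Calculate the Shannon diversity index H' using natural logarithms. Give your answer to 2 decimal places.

Total N = 30+22+33+36+28+38+37+28+27+30+24+24 = 357, so the proportions are 0.084, 0.0616, 0.0924, 0.1008, 0.0784, 0.1064, 0.1036, 0.0784, 0.0756, 0.084, 0.0672, 0.0672 (working shown to 4 dp, full precision carried).
Each pᵢ ln pᵢ term: 0.084×(-2.4765)=-0.2081, 0.0616×(-2.7867)=-0.1717, 0.0924×(-2.3812)=-0.2201, 0.1008×(-2.2942)=-0.2313, 0.0784×(-2.5455)=-0.1996, 0.1064×(-2.2401)=-0.2384, 0.1036×(-2.2668)=-0.2349, 0.0784×(-2.5455)=-0.1996, 0.0756×(-2.5819)=-0.1953, 0.084×(-2.4765)=-0.2081, 0.0672×(-2.6997)=-0.1815, 0.0672×(-2.6997)=-0.1815.
Sum = -2.4704, so H' = 2.47.

2.47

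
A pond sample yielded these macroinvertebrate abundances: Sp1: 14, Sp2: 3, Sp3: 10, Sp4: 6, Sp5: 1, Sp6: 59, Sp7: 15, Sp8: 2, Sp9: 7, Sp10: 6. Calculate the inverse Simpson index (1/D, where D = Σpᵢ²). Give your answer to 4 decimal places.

Total N = 14+3+10+6+1+59+15+2+7+6 = 123, so the proportions are 0.11382114, 0.02439024, 0.08130081, 0.04878049, 0.00813008, 0.4796748, 0.12195122, 0.01626016, 0.05691057, 0.04878049 (working shown to 8 dp, full precision carried).
D = 0.11382114² + 0.02439024² + 0.08130081² + 0.04878049² + 0.00813008² + 0.4796748² + 0.12195122² + 0.01626016² + 0.05691057² + 0.04878049² = 0.01295525 + 0.00059488 + 0.00660982 + 0.00237954 + 0.00006610 + 0.23008791 + 0.01487210 + 0.00026439 + 0.00323881 + 0.00237954 = 0.27344834.
So 1/D = 3.656998, i.e. 3.6570 to 4 decimal places.

3.6570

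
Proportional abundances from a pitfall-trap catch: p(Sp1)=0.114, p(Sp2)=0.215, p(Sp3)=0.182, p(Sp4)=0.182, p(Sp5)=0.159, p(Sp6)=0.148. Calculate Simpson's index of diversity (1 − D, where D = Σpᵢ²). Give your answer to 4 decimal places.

D = 0.114² + 0.215² + 0.182² + 0.182² + 0.159² + 0.148² = 0.012996 + 0.046225 + 0.033124 + 0.033124 + 0.025281 + 0.021904 = 0.172654 (working shown to 6 dp, full precision carried).
So 1 − D = 0.827346, i.e. 0.8273 to 4 decimal places.

0.8273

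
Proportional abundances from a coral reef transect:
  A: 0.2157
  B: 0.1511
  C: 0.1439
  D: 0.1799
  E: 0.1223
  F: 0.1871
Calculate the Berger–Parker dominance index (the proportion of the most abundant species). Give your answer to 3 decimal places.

0.216

The largest proportion is 0.2157, i.e. d = 0.216 to 3 decimal places.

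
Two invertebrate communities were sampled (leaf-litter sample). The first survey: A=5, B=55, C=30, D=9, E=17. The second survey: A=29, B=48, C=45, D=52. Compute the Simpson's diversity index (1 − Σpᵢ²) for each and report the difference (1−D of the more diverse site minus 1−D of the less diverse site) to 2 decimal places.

The first survey: N=116, proportions 0.043103, 0.474138, 0.258621, 0.077586, 0.146552, giving 1−D = 0.678954 (working shown to 6 dp, full precision carried).
The second survey: N=174, proportions 0.166667, 0.275862, 0.258621, 0.298851, giving 1−D = 0.739926.
Difference = |0.678954 − 0.739926| = 0.060972, i.e. 0.06 to 2 decimal places.

0.06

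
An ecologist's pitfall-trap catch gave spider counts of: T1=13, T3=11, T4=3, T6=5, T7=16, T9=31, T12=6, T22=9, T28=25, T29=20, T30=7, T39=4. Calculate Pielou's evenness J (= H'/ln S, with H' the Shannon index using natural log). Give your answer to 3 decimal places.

0.911

Total N = 13+11+3+5+16+31+6+9+25+20+7+4 = 150, so the proportions are 0.08667, 0.07333, 0.02, 0.03333, 0.10667, 0.20667, 0.04, 0.06, 0.16667, 0.13333, 0.04667, 0.02667 (working shown to 5 dp, full precision carried).
H' = −Σ pᵢ ln pᵢ = −((-0.21196) + (-0.19160) + (-0.07824) + (-0.11337) + (-0.23872) + (-0.32584) + (-0.12876) + (-0.16880) + (-0.29863) + (-0.26865) + (-0.14302) + (-0.09665)) = 2.26425.
With S = 12 species, ln S = 2.48491, so J = 2.26425/2.48491 = 0.91120, i.e. 0.911 to 3 decimal places.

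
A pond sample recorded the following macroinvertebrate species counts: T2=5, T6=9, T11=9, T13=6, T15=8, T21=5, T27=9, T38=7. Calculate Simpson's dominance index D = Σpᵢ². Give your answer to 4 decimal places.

0.1314

Total N = 5+9+9+6+8+5+9+7 = 58, so the proportions are 0.086207, 0.155172, 0.155172, 0.103448, 0.137931, 0.086207, 0.155172, 0.12069 (working shown to 6 dp, full precision carried).
D = 0.086207² + 0.155172² + 0.155172² + 0.103448² + 0.137931² + 0.086207² + 0.155172² + 0.12069² = 0.007432 + 0.024078 + 0.024078 + 0.010702 + 0.019025 + 0.007432 + 0.024078 + 0.014566 = 0.131391.
To 4 decimal places, D = 0.1314.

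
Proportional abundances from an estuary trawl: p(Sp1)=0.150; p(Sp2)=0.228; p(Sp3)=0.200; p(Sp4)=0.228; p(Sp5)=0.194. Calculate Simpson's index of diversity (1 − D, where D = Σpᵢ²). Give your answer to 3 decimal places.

D = 0.15² + 0.228² + 0.2² + 0.228² + 0.194² = 0.02250 + 0.05198 + 0.04000 + 0.05198 + 0.03764 = 0.20410 (working shown to 5 dp, full precision carried).
So 1 − D = 0.79590, i.e. 0.796 to 3 decimal places.

0.796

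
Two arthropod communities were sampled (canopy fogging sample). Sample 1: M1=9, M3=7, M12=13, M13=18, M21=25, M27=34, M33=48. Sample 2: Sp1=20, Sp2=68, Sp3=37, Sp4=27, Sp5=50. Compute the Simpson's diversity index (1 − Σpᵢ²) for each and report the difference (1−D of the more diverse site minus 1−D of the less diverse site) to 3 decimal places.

Sample 1: N=154, proportions 0.05844, 0.04545, 0.08442, 0.11688, 0.16234, 0.22078, 0.31169, giving 1−D = 0.80148 (working shown to 5 dp, full precision carried).
Sample 2: N=202, proportions 0.09901, 0.33663, 0.18317, 0.13366, 0.24752, giving 1−D = 0.76419.
Difference = |0.80148 − 0.76419| = 0.03729, i.e. 0.037 to 3 decimal places.

0.037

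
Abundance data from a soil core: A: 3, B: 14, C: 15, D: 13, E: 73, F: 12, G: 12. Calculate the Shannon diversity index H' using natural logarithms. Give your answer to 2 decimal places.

1.53

Total N = 3+14+15+13+73+12+12 = 142, so the proportions are 0.0211, 0.0986, 0.1056, 0.0915, 0.5141, 0.0845, 0.0845 (working shown to 4 dp, full precision carried).
Each pᵢ ln pᵢ term: 0.0211×(-3.8572)=-0.0815, 0.0986×(-2.3168)=-0.2284, 0.1056×(-2.2478)=-0.2374, 0.0915×(-2.3909)=-0.2189, 0.5141×(-0.6654)=-0.3421, 0.0845×(-2.4709)=-0.2088, 0.0845×(-2.4709)=-0.2088.
Sum = -1.5259, so H' = 1.53.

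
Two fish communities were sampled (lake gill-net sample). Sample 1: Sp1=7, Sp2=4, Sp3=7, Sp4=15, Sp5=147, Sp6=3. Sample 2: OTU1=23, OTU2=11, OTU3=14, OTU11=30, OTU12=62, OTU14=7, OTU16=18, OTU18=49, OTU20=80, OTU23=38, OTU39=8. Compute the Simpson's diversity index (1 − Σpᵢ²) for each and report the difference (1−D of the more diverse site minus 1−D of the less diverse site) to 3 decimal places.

0.515

Sample 1: N=183, proportions 0.03825, 0.02186, 0.03825, 0.08197, 0.80328, 0.01639, giving 1−D = 0.34435 (working shown to 5 dp, full precision carried).
Sample 2: N=340, proportions 0.06765, 0.03235, 0.04118, 0.08824, 0.18235, 0.02059, 0.05294, 0.14412, 0.23529, 0.11176, 0.02353, giving 1−D = 0.85924.
Difference = |0.34435 − 0.85924| = 0.51489, i.e. 0.515 to 3 decimal places.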